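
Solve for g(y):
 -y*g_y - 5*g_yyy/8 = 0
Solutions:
 g(y) = C1 + Integral(C2*airyai(-2*5^(2/3)*y/5) + C3*airybi(-2*5^(2/3)*y/5), y)


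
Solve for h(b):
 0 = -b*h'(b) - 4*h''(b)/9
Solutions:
 h(b) = C1 + C2*erf(3*sqrt(2)*b/4)


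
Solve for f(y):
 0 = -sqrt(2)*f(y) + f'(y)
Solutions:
 f(y) = C1*exp(sqrt(2)*y)


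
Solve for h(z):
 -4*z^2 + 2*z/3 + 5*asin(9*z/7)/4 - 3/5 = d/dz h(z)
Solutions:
 h(z) = C1 - 4*z^3/3 + z^2/3 + 5*z*asin(9*z/7)/4 - 3*z/5 + 5*sqrt(49 - 81*z^2)/36


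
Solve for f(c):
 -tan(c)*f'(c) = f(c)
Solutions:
 f(c) = C1/sin(c)


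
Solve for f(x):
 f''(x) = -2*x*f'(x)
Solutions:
 f(x) = C1 + C2*erf(x)


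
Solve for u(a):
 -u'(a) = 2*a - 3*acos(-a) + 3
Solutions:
 u(a) = C1 - a^2 + 3*a*acos(-a) - 3*a + 3*sqrt(1 - a^2)


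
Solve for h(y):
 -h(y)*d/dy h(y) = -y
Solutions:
 h(y) = -sqrt(C1 + y^2)
 h(y) = sqrt(C1 + y^2)


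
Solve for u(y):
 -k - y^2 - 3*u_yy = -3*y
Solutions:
 u(y) = C1 + C2*y - k*y^2/6 - y^4/36 + y^3/6


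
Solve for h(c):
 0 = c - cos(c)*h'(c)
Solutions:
 h(c) = C1 + Integral(c/cos(c), c)


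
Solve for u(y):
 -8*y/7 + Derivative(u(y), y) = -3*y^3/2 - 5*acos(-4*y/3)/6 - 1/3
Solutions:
 u(y) = C1 - 3*y^4/8 + 4*y^2/7 - 5*y*acos(-4*y/3)/6 - y/3 - 5*sqrt(9 - 16*y^2)/24


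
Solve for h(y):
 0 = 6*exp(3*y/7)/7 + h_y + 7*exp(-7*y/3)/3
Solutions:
 h(y) = C1 - 2*exp(3*y/7) + exp(-7*y/3)


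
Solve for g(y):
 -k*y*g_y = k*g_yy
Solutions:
 g(y) = C1 + C2*erf(sqrt(2)*y/2)


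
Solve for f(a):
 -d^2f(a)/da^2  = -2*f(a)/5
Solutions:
 f(a) = C1*exp(-sqrt(10)*a/5) + C2*exp(sqrt(10)*a/5)


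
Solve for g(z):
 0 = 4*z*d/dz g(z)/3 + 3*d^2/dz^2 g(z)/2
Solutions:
 g(z) = C1 + C2*erf(2*z/3)


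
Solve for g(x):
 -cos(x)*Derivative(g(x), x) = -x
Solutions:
 g(x) = C1 + Integral(x/cos(x), x)


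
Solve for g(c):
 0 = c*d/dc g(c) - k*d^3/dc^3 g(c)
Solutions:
 g(c) = C1 + Integral(C2*airyai(c*(1/k)^(1/3)) + C3*airybi(c*(1/k)^(1/3)), c)


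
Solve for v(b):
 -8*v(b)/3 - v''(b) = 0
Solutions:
 v(b) = C1*sin(2*sqrt(6)*b/3) + C2*cos(2*sqrt(6)*b/3)


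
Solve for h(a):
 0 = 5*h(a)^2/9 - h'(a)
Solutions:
 h(a) = -9/(C1 + 5*a)


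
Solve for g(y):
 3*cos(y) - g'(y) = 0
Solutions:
 g(y) = C1 + 3*sin(y)


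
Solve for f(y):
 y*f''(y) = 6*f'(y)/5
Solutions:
 f(y) = C1 + C2*y^(11/5)


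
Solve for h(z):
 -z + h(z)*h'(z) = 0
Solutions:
 h(z) = -sqrt(C1 + z^2)
 h(z) = sqrt(C1 + z^2)


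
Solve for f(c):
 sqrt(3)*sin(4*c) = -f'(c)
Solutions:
 f(c) = C1 + sqrt(3)*cos(4*c)/4


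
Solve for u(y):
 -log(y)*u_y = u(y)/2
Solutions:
 u(y) = C1*exp(-li(y)/2)


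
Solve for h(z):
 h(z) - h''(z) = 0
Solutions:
 h(z) = C1*exp(-z) + C2*exp(z)


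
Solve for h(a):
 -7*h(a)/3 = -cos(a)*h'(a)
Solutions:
 h(a) = C1*(sin(a) + 1)^(7/6)/(sin(a) - 1)^(7/6)


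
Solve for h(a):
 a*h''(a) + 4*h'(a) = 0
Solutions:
 h(a) = C1 + C2/a^3


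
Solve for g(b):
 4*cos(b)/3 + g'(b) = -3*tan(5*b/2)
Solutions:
 g(b) = C1 + 6*log(cos(5*b/2))/5 - 4*sin(b)/3


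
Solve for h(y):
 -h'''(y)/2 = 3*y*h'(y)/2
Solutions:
 h(y) = C1 + Integral(C2*airyai(-3^(1/3)*y) + C3*airybi(-3^(1/3)*y), y)


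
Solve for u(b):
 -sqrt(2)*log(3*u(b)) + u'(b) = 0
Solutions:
 -sqrt(2)*Integral(1/(log(_y) + log(3)), (_y, u(b)))/2 = C1 - b


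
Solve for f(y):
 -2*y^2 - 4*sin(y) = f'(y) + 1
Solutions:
 f(y) = C1 - 2*y^3/3 - y + 4*cos(y)


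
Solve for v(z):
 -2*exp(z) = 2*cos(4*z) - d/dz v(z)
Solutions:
 v(z) = C1 + 2*exp(z) + sin(4*z)/2


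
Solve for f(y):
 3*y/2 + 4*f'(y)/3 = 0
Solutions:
 f(y) = C1 - 9*y^2/16


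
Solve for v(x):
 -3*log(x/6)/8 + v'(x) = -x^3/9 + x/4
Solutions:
 v(x) = C1 - x^4/36 + x^2/8 + 3*x*log(x)/8 - 3*x*log(6)/8 - 3*x/8


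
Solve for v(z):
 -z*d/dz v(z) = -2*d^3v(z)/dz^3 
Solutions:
 v(z) = C1 + Integral(C2*airyai(2^(2/3)*z/2) + C3*airybi(2^(2/3)*z/2), z)


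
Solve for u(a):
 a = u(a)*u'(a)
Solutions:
 u(a) = -sqrt(C1 + a^2)
 u(a) = sqrt(C1 + a^2)


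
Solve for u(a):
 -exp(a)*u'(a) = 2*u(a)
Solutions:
 u(a) = C1*exp(2*exp(-a))


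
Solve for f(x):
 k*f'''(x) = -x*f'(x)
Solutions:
 f(x) = C1 + Integral(C2*airyai(x*(-1/k)^(1/3)) + C3*airybi(x*(-1/k)^(1/3)), x)


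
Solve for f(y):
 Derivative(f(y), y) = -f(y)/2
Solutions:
 f(y) = C1*exp(-y/2)


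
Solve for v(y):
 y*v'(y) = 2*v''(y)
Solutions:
 v(y) = C1 + C2*erfi(y/2)


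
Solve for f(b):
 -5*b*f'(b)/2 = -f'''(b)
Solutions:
 f(b) = C1 + Integral(C2*airyai(2^(2/3)*5^(1/3)*b/2) + C3*airybi(2^(2/3)*5^(1/3)*b/2), b)


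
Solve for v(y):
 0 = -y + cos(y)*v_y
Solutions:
 v(y) = C1 + Integral(y/cos(y), y)


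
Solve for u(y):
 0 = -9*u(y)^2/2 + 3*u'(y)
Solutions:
 u(y) = -2/(C1 + 3*y)


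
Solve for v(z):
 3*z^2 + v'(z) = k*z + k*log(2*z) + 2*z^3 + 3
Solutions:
 v(z) = C1 + k*z^2/2 + k*z*log(z) - k*z + k*z*log(2) + z^4/2 - z^3 + 3*z


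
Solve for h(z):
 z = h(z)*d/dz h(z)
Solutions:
 h(z) = -sqrt(C1 + z^2)
 h(z) = sqrt(C1 + z^2)


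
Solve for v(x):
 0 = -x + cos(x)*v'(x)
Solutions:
 v(x) = C1 + Integral(x/cos(x), x)


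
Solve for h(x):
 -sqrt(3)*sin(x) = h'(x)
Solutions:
 h(x) = C1 + sqrt(3)*cos(x)


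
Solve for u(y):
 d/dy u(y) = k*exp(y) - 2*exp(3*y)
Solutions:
 u(y) = C1 + k*exp(y) - 2*exp(3*y)/3


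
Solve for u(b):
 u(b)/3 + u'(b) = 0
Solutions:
 u(b) = C1*exp(-b/3)


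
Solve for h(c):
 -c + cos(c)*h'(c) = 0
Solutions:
 h(c) = C1 + Integral(c/cos(c), c)


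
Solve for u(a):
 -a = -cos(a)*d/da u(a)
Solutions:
 u(a) = C1 + Integral(a/cos(a), a)


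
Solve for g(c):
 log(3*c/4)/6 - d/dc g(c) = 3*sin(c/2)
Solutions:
 g(c) = C1 + c*log(c)/6 - c*log(2)/3 - c/6 + c*log(3)/6 + 6*cos(c/2)


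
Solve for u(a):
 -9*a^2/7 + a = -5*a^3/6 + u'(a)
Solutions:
 u(a) = C1 + 5*a^4/24 - 3*a^3/7 + a^2/2


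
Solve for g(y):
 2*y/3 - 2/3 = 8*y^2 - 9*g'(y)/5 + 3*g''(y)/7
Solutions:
 g(y) = C1 + C2*exp(21*y/5) + 40*y^3/27 + 55*y^2/63 + 1040*y/1323


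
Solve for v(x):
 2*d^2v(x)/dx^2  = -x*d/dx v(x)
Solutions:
 v(x) = C1 + C2*erf(x/2)


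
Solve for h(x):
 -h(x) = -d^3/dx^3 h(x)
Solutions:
 h(x) = C3*exp(x) + (C1*sin(sqrt(3)*x/2) + C2*cos(sqrt(3)*x/2))*exp(-x/2)


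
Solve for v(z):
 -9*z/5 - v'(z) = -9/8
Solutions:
 v(z) = C1 - 9*z^2/10 + 9*z/8


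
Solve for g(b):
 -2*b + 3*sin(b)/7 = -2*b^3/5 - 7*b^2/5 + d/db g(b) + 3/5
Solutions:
 g(b) = C1 + b^4/10 + 7*b^3/15 - b^2 - 3*b/5 - 3*cos(b)/7


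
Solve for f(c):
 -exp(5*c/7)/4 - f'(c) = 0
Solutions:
 f(c) = C1 - 7*exp(5*c/7)/20


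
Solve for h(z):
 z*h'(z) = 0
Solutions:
 h(z) = C1


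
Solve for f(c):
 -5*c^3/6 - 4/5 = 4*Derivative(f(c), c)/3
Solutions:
 f(c) = C1 - 5*c^4/32 - 3*c/5


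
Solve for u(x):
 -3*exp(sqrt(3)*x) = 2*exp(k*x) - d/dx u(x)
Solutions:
 u(x) = C1 + sqrt(3)*exp(sqrt(3)*x) + 2*exp(k*x)/k


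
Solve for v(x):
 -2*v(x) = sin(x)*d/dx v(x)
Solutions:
 v(x) = C1*(cos(x) + 1)/(cos(x) - 1)


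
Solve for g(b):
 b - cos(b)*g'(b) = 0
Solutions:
 g(b) = C1 + Integral(b/cos(b), b)


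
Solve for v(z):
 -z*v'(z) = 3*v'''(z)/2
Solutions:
 v(z) = C1 + Integral(C2*airyai(-2^(1/3)*3^(2/3)*z/3) + C3*airybi(-2^(1/3)*3^(2/3)*z/3), z)


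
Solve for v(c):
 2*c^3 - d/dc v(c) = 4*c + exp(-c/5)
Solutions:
 v(c) = C1 + c^4/2 - 2*c^2 + 5*exp(-c/5)


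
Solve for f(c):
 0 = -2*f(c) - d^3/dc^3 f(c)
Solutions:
 f(c) = C3*exp(-2^(1/3)*c) + (C1*sin(2^(1/3)*sqrt(3)*c/2) + C2*cos(2^(1/3)*sqrt(3)*c/2))*exp(2^(1/3)*c/2)


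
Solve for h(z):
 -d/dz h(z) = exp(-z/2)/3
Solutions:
 h(z) = C1 + 2*exp(-z/2)/3


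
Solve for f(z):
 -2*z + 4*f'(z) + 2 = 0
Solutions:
 f(z) = C1 + z^2/4 - z/2


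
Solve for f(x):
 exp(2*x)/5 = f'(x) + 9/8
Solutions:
 f(x) = C1 - 9*x/8 + exp(2*x)/10


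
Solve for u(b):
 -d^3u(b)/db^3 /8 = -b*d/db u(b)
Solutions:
 u(b) = C1 + Integral(C2*airyai(2*b) + C3*airybi(2*b), b)


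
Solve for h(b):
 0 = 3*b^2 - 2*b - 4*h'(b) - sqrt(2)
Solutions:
 h(b) = C1 + b^3/4 - b^2/4 - sqrt(2)*b/4


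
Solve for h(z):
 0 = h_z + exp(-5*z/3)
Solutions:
 h(z) = C1 + 3*exp(-5*z/3)/5


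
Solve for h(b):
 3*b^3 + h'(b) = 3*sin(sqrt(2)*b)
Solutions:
 h(b) = C1 - 3*b^4/4 - 3*sqrt(2)*cos(sqrt(2)*b)/2


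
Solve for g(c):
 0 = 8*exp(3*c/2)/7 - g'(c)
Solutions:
 g(c) = C1 + 16*exp(3*c/2)/21


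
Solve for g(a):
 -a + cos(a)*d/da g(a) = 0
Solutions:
 g(a) = C1 + Integral(a/cos(a), a)


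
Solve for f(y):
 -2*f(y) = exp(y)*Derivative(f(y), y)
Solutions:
 f(y) = C1*exp(2*exp(-y))


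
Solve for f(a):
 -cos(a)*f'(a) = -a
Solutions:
 f(a) = C1 + Integral(a/cos(a), a)


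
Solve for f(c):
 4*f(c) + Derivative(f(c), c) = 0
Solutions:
 f(c) = C1*exp(-4*c)


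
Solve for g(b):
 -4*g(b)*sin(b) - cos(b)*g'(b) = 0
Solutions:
 g(b) = C1*cos(b)^4


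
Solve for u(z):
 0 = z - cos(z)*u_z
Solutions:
 u(z) = C1 + Integral(z/cos(z), z)


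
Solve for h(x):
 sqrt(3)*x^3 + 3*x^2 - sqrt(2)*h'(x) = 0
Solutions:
 h(x) = C1 + sqrt(6)*x^4/8 + sqrt(2)*x^3/2


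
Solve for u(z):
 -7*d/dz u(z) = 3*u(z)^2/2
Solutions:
 u(z) = 14/(C1 + 3*z)


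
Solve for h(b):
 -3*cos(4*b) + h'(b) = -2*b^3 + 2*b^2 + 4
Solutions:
 h(b) = C1 - b^4/2 + 2*b^3/3 + 4*b + 3*sin(4*b)/4


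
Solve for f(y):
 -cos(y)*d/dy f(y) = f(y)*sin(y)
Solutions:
 f(y) = C1*cos(y)


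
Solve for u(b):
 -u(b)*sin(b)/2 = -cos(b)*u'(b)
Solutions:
 u(b) = C1/sqrt(cos(b))


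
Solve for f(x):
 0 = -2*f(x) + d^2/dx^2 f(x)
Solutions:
 f(x) = C1*exp(-sqrt(2)*x) + C2*exp(sqrt(2)*x)


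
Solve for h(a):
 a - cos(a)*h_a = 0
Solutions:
 h(a) = C1 + Integral(a/cos(a), a)


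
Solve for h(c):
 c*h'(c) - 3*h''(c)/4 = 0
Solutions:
 h(c) = C1 + C2*erfi(sqrt(6)*c/3)


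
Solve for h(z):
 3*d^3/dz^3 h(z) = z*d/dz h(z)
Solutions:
 h(z) = C1 + Integral(C2*airyai(3^(2/3)*z/3) + C3*airybi(3^(2/3)*z/3), z)


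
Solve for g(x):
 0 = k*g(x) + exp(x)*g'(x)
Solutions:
 g(x) = C1*exp(k*exp(-x))


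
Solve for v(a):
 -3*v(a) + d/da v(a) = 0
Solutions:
 v(a) = C1*exp(3*a)


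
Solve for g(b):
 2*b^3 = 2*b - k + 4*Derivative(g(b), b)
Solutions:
 g(b) = C1 + b^4/8 - b^2/4 + b*k/4


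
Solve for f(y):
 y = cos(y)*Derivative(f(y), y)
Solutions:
 f(y) = C1 + Integral(y/cos(y), y)


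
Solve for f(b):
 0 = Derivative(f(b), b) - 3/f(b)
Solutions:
 f(b) = -sqrt(C1 + 6*b)
 f(b) = sqrt(C1 + 6*b)


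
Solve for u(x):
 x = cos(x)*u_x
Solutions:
 u(x) = C1 + Integral(x/cos(x), x)


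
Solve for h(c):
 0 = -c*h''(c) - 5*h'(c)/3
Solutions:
 h(c) = C1 + C2/c^(2/3)


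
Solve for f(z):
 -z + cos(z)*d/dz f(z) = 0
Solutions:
 f(z) = C1 + Integral(z/cos(z), z)


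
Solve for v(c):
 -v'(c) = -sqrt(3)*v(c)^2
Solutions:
 v(c) = -1/(C1 + sqrt(3)*c)


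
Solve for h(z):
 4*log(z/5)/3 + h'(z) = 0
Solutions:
 h(z) = C1 - 4*z*log(z)/3 + 4*z/3 + 4*z*log(5)/3


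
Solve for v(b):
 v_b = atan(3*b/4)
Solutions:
 v(b) = C1 + b*atan(3*b/4) - 2*log(9*b^2 + 16)/3


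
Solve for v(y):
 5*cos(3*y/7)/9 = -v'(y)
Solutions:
 v(y) = C1 - 35*sin(3*y/7)/27


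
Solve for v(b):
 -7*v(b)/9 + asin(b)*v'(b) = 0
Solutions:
 v(b) = C1*exp(7*Integral(1/asin(b), b)/9)


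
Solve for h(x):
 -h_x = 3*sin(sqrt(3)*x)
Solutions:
 h(x) = C1 + sqrt(3)*cos(sqrt(3)*x)


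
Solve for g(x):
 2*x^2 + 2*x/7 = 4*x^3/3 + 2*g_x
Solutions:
 g(x) = C1 - x^4/6 + x^3/3 + x^2/14


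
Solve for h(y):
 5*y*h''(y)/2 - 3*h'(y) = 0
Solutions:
 h(y) = C1 + C2*y^(11/5)


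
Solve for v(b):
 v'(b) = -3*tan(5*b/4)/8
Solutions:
 v(b) = C1 + 3*log(cos(5*b/4))/10


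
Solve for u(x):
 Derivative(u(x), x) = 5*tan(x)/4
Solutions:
 u(x) = C1 - 5*log(cos(x))/4


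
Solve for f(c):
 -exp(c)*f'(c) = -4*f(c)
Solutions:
 f(c) = C1*exp(-4*exp(-c))


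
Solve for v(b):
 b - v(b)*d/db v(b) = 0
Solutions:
 v(b) = -sqrt(C1 + b^2)
 v(b) = sqrt(C1 + b^2)


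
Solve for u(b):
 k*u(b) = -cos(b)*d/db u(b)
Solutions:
 u(b) = C1*exp(k*(log(sin(b) - 1) - log(sin(b) + 1))/2)


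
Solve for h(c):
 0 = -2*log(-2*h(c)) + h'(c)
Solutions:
 -Integral(1/(log(-_y) + log(2)), (_y, h(c)))/2 = C1 - c


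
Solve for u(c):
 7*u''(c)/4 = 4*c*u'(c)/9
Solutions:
 u(c) = C1 + C2*erfi(2*sqrt(14)*c/21)


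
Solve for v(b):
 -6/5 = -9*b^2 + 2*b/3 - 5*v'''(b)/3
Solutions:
 v(b) = C1 + C2*b + C3*b^2 - 9*b^5/100 + b^4/60 + 3*b^3/25


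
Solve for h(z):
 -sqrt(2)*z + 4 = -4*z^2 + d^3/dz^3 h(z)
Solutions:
 h(z) = C1 + C2*z + C3*z^2 + z^5/15 - sqrt(2)*z^4/24 + 2*z^3/3


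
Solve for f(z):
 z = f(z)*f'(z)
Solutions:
 f(z) = -sqrt(C1 + z^2)
 f(z) = sqrt(C1 + z^2)


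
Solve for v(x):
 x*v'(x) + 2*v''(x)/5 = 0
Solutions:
 v(x) = C1 + C2*erf(sqrt(5)*x/2)


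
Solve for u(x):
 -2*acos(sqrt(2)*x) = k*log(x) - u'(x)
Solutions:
 u(x) = C1 + k*x*(log(x) - 1) + 2*x*acos(sqrt(2)*x) - sqrt(2)*sqrt(1 - 2*x^2)


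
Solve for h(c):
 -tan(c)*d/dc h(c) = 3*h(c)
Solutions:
 h(c) = C1/sin(c)^3


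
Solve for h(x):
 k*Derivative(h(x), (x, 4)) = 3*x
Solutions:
 h(x) = C1 + C2*x + C3*x^2 + C4*x^3 + x^5/(40*k)


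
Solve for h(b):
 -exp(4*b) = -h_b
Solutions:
 h(b) = C1 + exp(4*b)/4


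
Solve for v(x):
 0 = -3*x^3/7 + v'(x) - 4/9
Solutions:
 v(x) = C1 + 3*x^4/28 + 4*x/9


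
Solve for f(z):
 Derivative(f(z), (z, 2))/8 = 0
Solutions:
 f(z) = C1 + C2*z


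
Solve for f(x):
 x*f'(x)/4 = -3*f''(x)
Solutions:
 f(x) = C1 + C2*erf(sqrt(6)*x/12)


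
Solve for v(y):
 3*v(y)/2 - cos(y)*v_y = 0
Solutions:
 v(y) = C1*(sin(y) + 1)^(3/4)/(sin(y) - 1)^(3/4)


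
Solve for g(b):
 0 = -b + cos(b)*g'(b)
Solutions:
 g(b) = C1 + Integral(b/cos(b), b)


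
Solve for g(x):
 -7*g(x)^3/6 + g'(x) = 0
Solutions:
 g(x) = -sqrt(3)*sqrt(-1/(C1 + 7*x))
 g(x) = sqrt(3)*sqrt(-1/(C1 + 7*x))


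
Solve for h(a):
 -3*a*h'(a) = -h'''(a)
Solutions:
 h(a) = C1 + Integral(C2*airyai(3^(1/3)*a) + C3*airybi(3^(1/3)*a), a)


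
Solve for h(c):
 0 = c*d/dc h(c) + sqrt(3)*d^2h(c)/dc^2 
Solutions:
 h(c) = C1 + C2*erf(sqrt(2)*3^(3/4)*c/6)


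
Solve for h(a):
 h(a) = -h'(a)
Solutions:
 h(a) = C1*exp(-a)


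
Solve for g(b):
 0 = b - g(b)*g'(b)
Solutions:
 g(b) = -sqrt(C1 + b^2)
 g(b) = sqrt(C1 + b^2)


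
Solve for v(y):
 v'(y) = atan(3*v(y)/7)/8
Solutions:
 Integral(1/atan(3*_y/7), (_y, v(y))) = C1 + y/8


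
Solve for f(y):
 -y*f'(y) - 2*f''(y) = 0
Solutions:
 f(y) = C1 + C2*erf(y/2)


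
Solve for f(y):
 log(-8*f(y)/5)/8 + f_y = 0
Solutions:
 8*Integral(1/(log(-_y) - log(5) + 3*log(2)), (_y, f(y))) = C1 - y


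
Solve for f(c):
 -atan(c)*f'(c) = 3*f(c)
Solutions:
 f(c) = C1*exp(-3*Integral(1/atan(c), c))


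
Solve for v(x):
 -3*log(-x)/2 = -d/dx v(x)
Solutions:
 v(x) = C1 + 3*x*log(-x)/2 - 3*x/2


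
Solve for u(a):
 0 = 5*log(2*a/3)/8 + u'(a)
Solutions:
 u(a) = C1 - 5*a*log(a)/8 - 5*a*log(2)/8 + 5*a/8 + 5*a*log(3)/8


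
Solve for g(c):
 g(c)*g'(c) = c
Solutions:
 g(c) = -sqrt(C1 + c^2)
 g(c) = sqrt(C1 + c^2)


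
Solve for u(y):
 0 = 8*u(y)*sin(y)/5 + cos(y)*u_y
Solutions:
 u(y) = C1*cos(y)^(8/5)


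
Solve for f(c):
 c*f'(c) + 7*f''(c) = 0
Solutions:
 f(c) = C1 + C2*erf(sqrt(14)*c/14)


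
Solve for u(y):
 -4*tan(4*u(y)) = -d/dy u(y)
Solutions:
 u(y) = -asin(C1*exp(16*y))/4 + pi/4
 u(y) = asin(C1*exp(16*y))/4


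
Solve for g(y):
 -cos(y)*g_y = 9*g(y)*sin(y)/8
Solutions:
 g(y) = C1*cos(y)^(9/8)


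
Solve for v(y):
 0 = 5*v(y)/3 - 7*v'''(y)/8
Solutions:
 v(y) = C3*exp(2*21^(2/3)*5^(1/3)*y/21) + (C1*sin(3^(1/6)*5^(1/3)*7^(2/3)*y/7) + C2*cos(3^(1/6)*5^(1/3)*7^(2/3)*y/7))*exp(-21^(2/3)*5^(1/3)*y/21)


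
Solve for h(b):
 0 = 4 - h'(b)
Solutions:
 h(b) = C1 + 4*b


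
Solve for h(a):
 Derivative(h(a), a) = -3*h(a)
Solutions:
 h(a) = C1*exp(-3*a)


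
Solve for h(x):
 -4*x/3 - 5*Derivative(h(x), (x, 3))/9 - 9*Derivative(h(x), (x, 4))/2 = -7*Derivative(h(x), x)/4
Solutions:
 h(x) = C1 + C2*exp(-x*(200*2^(2/3)/(729*sqrt(234197481) + 11156261)^(1/3) + 40 + 2^(1/3)*(729*sqrt(234197481) + 11156261)^(1/3))/972)*sin(2^(1/3)*sqrt(3)*x*(-(729*sqrt(234197481) + 11156261)^(1/3) + 200*2^(1/3)/(729*sqrt(234197481) + 11156261)^(1/3))/972) + C3*exp(-x*(200*2^(2/3)/(729*sqrt(234197481) + 11156261)^(1/3) + 40 + 2^(1/3)*(729*sqrt(234197481) + 11156261)^(1/3))/972)*cos(2^(1/3)*sqrt(3)*x*(-(729*sqrt(234197481) + 11156261)^(1/3) + 200*2^(1/3)/(729*sqrt(234197481) + 11156261)^(1/3))/972) + C4*exp(x*(-20 + 200*2^(2/3)/(729*sqrt(234197481) + 11156261)^(1/3) + 2^(1/3)*(729*sqrt(234197481) + 11156261)^(1/3))/486) + 8*x^2/21


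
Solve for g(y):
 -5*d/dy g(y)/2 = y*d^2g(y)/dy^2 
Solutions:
 g(y) = C1 + C2/y^(3/2)


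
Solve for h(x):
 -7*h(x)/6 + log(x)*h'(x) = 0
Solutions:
 h(x) = C1*exp(7*li(x)/6)


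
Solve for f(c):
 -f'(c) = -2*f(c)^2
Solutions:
 f(c) = -1/(C1 + 2*c)


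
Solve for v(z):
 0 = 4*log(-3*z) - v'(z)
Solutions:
 v(z) = C1 + 4*z*log(-z) + 4*z*(-1 + log(3))


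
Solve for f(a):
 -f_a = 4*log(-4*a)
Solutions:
 f(a) = C1 - 4*a*log(-a) + 4*a*(1 - 2*log(2))


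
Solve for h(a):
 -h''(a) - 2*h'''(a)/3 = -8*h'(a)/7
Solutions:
 h(a) = C1 + C2*exp(a*(-21 + sqrt(1785))/28) + C3*exp(-a*(21 + sqrt(1785))/28)


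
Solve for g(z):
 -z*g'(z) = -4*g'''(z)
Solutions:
 g(z) = C1 + Integral(C2*airyai(2^(1/3)*z/2) + C3*airybi(2^(1/3)*z/2), z)


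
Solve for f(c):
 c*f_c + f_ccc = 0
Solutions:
 f(c) = C1 + Integral(C2*airyai(-c) + C3*airybi(-c), c)


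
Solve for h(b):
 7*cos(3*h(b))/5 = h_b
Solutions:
 -7*b/5 - log(sin(3*h(b)) - 1)/6 + log(sin(3*h(b)) + 1)/6 = C1


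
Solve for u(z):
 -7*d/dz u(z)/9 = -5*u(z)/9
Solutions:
 u(z) = C1*exp(5*z/7)


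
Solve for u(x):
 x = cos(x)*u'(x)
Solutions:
 u(x) = C1 + Integral(x/cos(x), x)


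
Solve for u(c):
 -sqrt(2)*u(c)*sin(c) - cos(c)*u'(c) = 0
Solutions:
 u(c) = C1*cos(c)^(sqrt(2))


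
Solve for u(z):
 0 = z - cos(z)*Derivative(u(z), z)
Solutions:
 u(z) = C1 + Integral(z/cos(z), z)


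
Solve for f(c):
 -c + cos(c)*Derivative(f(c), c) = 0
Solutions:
 f(c) = C1 + Integral(c/cos(c), c)


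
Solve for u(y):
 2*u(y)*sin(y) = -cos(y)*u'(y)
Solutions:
 u(y) = C1*cos(y)^2


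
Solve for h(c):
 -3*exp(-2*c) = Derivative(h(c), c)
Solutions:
 h(c) = C1 + 3*exp(-2*c)/2


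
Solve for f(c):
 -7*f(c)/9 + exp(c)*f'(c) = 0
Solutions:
 f(c) = C1*exp(-7*exp(-c)/9)


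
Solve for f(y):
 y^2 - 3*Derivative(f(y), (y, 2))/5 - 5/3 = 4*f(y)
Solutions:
 f(y) = C1*sin(2*sqrt(15)*y/3) + C2*cos(2*sqrt(15)*y/3) + y^2/4 - 59/120


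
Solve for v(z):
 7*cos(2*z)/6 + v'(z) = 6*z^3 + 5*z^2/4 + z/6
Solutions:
 v(z) = C1 + 3*z^4/2 + 5*z^3/12 + z^2/12 - 7*sin(2*z)/12


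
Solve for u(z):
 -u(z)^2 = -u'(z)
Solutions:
 u(z) = -1/(C1 + z)


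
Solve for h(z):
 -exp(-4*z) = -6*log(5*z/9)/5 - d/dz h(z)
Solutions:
 h(z) = C1 - 6*z*log(z)/5 + 6*z*(-log(5) + 1 + 2*log(3))/5 - exp(-4*z)/4


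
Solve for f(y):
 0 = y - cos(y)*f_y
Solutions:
 f(y) = C1 + Integral(y/cos(y), y)


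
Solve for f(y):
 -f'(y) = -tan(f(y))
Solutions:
 f(y) = pi - asin(C1*exp(y))
 f(y) = asin(C1*exp(y))


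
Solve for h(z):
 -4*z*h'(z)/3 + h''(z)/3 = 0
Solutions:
 h(z) = C1 + C2*erfi(sqrt(2)*z)


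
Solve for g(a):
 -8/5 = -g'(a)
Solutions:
 g(a) = C1 + 8*a/5


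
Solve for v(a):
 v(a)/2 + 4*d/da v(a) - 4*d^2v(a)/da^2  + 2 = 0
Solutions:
 v(a) = C1*exp(a*(2 - sqrt(6))/4) + C2*exp(a*(2 + sqrt(6))/4) - 4


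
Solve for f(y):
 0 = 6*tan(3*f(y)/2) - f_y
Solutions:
 f(y) = -2*asin(C1*exp(9*y))/3 + 2*pi/3
 f(y) = 2*asin(C1*exp(9*y))/3


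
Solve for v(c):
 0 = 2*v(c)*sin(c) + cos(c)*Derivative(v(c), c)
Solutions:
 v(c) = C1*cos(c)^2


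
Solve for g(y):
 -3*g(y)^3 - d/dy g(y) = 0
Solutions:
 g(y) = -sqrt(2)*sqrt(-1/(C1 - 3*y))/2
 g(y) = sqrt(2)*sqrt(-1/(C1 - 3*y))/2


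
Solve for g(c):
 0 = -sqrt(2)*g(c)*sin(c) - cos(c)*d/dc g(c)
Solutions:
 g(c) = C1*cos(c)^(sqrt(2))


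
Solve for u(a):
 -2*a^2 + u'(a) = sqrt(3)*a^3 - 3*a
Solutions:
 u(a) = C1 + sqrt(3)*a^4/4 + 2*a^3/3 - 3*a^2/2


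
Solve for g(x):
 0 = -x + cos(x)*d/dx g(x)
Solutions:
 g(x) = C1 + Integral(x/cos(x), x)


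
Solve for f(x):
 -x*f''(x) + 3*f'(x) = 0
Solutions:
 f(x) = C1 + C2*x^4


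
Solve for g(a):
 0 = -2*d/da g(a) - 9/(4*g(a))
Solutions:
 g(a) = -sqrt(C1 - 9*a)/2
 g(a) = sqrt(C1 - 9*a)/2


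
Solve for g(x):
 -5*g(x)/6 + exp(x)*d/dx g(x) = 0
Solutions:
 g(x) = C1*exp(-5*exp(-x)/6)


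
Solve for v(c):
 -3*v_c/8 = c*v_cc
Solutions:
 v(c) = C1 + C2*c^(5/8)


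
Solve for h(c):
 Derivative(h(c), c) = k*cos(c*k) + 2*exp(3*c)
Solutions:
 h(c) = C1 + 2*exp(3*c)/3 + sin(c*k)


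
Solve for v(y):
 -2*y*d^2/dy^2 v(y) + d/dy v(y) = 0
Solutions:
 v(y) = C1 + C2*y^(3/2)


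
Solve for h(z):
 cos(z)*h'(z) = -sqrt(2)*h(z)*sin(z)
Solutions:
 h(z) = C1*cos(z)^(sqrt(2))


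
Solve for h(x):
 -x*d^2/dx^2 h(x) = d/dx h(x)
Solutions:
 h(x) = C1 + C2*log(x)


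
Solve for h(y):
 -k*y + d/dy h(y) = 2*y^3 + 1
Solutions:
 h(y) = C1 + k*y^2/2 + y^4/2 + y


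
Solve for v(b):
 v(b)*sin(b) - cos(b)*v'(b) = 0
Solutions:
 v(b) = C1/cos(b)


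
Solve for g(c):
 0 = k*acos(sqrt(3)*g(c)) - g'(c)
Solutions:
 Integral(1/acos(sqrt(3)*_y), (_y, g(c))) = C1 + c*k


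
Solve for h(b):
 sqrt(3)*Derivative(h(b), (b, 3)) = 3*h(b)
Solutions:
 h(b) = C3*exp(3^(1/6)*b) + (C1*sin(3^(2/3)*b/2) + C2*cos(3^(2/3)*b/2))*exp(-3^(1/6)*b/2)


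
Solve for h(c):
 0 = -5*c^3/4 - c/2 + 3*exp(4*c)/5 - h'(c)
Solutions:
 h(c) = C1 - 5*c^4/16 - c^2/4 + 3*exp(4*c)/20


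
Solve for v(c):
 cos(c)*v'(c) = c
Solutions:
 v(c) = C1 + Integral(c/cos(c), c)


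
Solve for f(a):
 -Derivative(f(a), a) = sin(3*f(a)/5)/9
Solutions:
 a/9 + 5*log(cos(3*f(a)/5) - 1)/6 - 5*log(cos(3*f(a)/5) + 1)/6 = C1


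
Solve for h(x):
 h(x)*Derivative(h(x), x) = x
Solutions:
 h(x) = -sqrt(C1 + x^2)
 h(x) = sqrt(C1 + x^2)


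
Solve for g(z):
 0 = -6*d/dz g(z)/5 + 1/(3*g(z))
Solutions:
 g(z) = -sqrt(C1 + 5*z)/3
 g(z) = sqrt(C1 + 5*z)/3


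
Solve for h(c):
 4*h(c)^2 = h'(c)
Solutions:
 h(c) = -1/(C1 + 4*c)


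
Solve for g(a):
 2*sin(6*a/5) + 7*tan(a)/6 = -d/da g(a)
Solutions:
 g(a) = C1 + 7*log(cos(a))/6 + 5*cos(6*a/5)/3


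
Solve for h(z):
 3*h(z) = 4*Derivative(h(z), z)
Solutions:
 h(z) = C1*exp(3*z/4)


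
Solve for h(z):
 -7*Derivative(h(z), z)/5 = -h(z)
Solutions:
 h(z) = C1*exp(5*z/7)


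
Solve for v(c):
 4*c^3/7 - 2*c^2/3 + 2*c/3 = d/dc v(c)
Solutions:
 v(c) = C1 + c^4/7 - 2*c^3/9 + c^2/3


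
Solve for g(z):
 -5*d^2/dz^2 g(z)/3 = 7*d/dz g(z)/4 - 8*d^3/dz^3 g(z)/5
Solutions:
 g(z) = C1 + C2*exp(z*(25 - sqrt(3145))/48) + C3*exp(z*(25 + sqrt(3145))/48)


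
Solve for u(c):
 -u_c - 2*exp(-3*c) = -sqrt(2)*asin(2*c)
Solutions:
 u(c) = C1 + sqrt(2)*c*asin(2*c) + sqrt(2)*sqrt(1 - 4*c^2)/2 + 2*exp(-3*c)/3


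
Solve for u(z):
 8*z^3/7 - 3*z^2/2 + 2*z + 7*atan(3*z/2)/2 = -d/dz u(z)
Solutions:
 u(z) = C1 - 2*z^4/7 + z^3/2 - z^2 - 7*z*atan(3*z/2)/2 + 7*log(9*z^2 + 4)/6


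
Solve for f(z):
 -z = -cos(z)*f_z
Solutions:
 f(z) = C1 + Integral(z/cos(z), z)


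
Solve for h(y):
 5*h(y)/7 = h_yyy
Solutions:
 h(y) = C3*exp(5^(1/3)*7^(2/3)*y/7) + (C1*sin(sqrt(3)*5^(1/3)*7^(2/3)*y/14) + C2*cos(sqrt(3)*5^(1/3)*7^(2/3)*y/14))*exp(-5^(1/3)*7^(2/3)*y/14)


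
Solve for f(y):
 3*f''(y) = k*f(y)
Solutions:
 f(y) = C1*exp(-sqrt(3)*sqrt(k)*y/3) + C2*exp(sqrt(3)*sqrt(k)*y/3)


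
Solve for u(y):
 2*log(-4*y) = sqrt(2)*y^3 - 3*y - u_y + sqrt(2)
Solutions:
 u(y) = C1 + sqrt(2)*y^4/4 - 3*y^2/2 - 2*y*log(-y) + y*(-4*log(2) + sqrt(2) + 2)


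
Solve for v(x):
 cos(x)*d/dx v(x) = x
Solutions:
 v(x) = C1 + Integral(x/cos(x), x)


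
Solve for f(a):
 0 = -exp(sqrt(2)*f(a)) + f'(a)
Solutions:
 f(a) = sqrt(2)*(2*log(-1/(C1 + a)) - log(2))/4


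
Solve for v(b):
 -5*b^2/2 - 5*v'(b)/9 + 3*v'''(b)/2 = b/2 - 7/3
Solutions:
 v(b) = C1 + C2*exp(-sqrt(30)*b/9) + C3*exp(sqrt(30)*b/9) - 3*b^3/2 - 9*b^2/20 - 201*b/10


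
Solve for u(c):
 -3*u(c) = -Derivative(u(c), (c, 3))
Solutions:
 u(c) = C3*exp(3^(1/3)*c) + (C1*sin(3^(5/6)*c/2) + C2*cos(3^(5/6)*c/2))*exp(-3^(1/3)*c/2)


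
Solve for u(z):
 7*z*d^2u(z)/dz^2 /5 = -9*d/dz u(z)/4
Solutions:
 u(z) = C1 + C2/z^(17/28)


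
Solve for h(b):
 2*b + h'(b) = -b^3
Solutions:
 h(b) = C1 - b^4/4 - b^2


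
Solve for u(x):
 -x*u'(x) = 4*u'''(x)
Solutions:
 u(x) = C1 + Integral(C2*airyai(-2^(1/3)*x/2) + C3*airybi(-2^(1/3)*x/2), x)


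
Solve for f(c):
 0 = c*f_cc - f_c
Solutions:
 f(c) = C1 + C2*c^2


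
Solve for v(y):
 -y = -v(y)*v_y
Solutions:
 v(y) = -sqrt(C1 + y^2)
 v(y) = sqrt(C1 + y^2)


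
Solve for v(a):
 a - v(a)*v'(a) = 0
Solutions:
 v(a) = -sqrt(C1 + a^2)
 v(a) = sqrt(C1 + a^2)


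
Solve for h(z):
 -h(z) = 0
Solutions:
 h(z) = 0


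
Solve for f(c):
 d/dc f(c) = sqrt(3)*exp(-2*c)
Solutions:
 f(c) = C1 - sqrt(3)*exp(-2*c)/2


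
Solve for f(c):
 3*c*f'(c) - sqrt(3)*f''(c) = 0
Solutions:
 f(c) = C1 + C2*erfi(sqrt(2)*3^(1/4)*c/2)


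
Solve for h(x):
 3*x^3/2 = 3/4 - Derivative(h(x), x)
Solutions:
 h(x) = C1 - 3*x^4/8 + 3*x/4


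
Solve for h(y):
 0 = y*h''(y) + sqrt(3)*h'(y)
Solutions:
 h(y) = C1 + C2*y^(1 - sqrt(3))


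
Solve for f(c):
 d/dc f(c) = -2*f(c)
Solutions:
 f(c) = C1*exp(-2*c)


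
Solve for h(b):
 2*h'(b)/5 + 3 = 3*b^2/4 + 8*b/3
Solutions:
 h(b) = C1 + 5*b^3/8 + 10*b^2/3 - 15*b/2


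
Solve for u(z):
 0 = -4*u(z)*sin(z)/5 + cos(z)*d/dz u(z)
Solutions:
 u(z) = C1/cos(z)^(4/5)


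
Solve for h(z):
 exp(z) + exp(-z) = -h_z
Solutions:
 h(z) = C1 - 2*sinh(z)


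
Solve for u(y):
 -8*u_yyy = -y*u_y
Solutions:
 u(y) = C1 + Integral(C2*airyai(y/2) + C3*airybi(y/2), y)


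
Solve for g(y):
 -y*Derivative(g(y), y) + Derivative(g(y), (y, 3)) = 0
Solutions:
 g(y) = C1 + Integral(C2*airyai(y) + C3*airybi(y), y)


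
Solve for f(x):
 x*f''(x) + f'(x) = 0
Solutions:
 f(x) = C1 + C2*log(x)


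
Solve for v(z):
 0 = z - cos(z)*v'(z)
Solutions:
 v(z) = C1 + Integral(z/cos(z), z)


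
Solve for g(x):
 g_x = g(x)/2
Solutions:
 g(x) = C1*exp(x/2)


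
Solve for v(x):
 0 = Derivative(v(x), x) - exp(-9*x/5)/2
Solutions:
 v(x) = C1 - 5*exp(-9*x/5)/18


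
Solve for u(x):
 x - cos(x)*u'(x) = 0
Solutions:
 u(x) = C1 + Integral(x/cos(x), x)


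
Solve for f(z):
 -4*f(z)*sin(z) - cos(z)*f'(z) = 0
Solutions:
 f(z) = C1*cos(z)^4


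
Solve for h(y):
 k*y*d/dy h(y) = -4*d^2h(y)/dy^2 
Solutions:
 h(y) = Piecewise((-sqrt(2)*sqrt(pi)*C1*erf(sqrt(2)*sqrt(k)*y/4)/sqrt(k) - C2, (k > 0) | (k < 0)), (-C1*y - C2, True))


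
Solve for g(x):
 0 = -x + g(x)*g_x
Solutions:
 g(x) = -sqrt(C1 + x^2)
 g(x) = sqrt(C1 + x^2)


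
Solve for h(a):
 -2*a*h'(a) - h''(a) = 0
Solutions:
 h(a) = C1 + C2*erf(a)


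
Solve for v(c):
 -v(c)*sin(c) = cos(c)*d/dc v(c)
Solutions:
 v(c) = C1*cos(c)


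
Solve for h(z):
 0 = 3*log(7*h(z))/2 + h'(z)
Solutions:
 2*Integral(1/(log(_y) + log(7)), (_y, h(z)))/3 = C1 - z


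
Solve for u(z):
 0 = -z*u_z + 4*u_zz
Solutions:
 u(z) = C1 + C2*erfi(sqrt(2)*z/4)


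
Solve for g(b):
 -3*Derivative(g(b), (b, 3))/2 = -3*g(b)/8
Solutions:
 g(b) = C3*exp(2^(1/3)*b/2) + (C1*sin(2^(1/3)*sqrt(3)*b/4) + C2*cos(2^(1/3)*sqrt(3)*b/4))*exp(-2^(1/3)*b/4)


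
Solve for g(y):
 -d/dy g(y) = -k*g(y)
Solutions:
 g(y) = C1*exp(k*y)


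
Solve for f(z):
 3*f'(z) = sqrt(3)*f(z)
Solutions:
 f(z) = C1*exp(sqrt(3)*z/3)


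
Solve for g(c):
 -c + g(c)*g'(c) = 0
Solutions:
 g(c) = -sqrt(C1 + c^2)
 g(c) = sqrt(C1 + c^2)


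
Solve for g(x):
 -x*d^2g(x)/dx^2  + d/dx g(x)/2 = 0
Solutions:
 g(x) = C1 + C2*x^(3/2)


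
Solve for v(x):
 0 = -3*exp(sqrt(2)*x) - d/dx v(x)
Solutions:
 v(x) = C1 - 3*sqrt(2)*exp(sqrt(2)*x)/2


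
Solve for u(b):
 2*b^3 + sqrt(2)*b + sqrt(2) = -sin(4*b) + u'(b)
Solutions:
 u(b) = C1 + b^4/2 + sqrt(2)*b^2/2 + sqrt(2)*b - cos(4*b)/4


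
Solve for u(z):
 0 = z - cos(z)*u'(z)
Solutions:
 u(z) = C1 + Integral(z/cos(z), z)


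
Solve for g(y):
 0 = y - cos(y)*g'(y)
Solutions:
 g(y) = C1 + Integral(y/cos(y), y)


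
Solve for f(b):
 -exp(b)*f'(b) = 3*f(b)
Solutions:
 f(b) = C1*exp(3*exp(-b))


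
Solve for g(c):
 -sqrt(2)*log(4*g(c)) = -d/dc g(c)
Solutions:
 -sqrt(2)*Integral(1/(log(_y) + 2*log(2)), (_y, g(c)))/2 = C1 - c


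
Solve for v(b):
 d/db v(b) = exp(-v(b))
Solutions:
 v(b) = log(C1 + b)


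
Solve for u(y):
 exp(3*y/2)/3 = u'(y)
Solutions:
 u(y) = C1 + 2*exp(3*y/2)/9


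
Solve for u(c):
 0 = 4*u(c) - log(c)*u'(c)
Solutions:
 u(c) = C1*exp(4*li(c))


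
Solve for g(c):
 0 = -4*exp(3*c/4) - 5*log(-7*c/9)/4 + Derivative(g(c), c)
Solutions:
 g(c) = C1 + 5*c*log(-c)/4 + 5*c*(-2*log(3) - 1 + log(7))/4 + 16*exp(3*c/4)/3


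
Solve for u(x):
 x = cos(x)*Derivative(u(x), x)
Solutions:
 u(x) = C1 + Integral(x/cos(x), x)


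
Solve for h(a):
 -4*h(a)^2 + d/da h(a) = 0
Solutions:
 h(a) = -1/(C1 + 4*a)


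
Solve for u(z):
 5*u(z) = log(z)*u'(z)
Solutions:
 u(z) = C1*exp(5*li(z))


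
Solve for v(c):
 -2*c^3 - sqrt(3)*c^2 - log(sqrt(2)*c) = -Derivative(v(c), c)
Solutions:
 v(c) = C1 + c^4/2 + sqrt(3)*c^3/3 + c*log(c) - c + c*log(2)/2


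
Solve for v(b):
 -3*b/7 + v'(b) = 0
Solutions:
 v(b) = C1 + 3*b^2/14


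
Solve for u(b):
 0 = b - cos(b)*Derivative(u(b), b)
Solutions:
 u(b) = C1 + Integral(b/cos(b), b)


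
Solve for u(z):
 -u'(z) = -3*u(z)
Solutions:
 u(z) = C1*exp(3*z)


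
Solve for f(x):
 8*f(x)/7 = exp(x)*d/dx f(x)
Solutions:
 f(x) = C1*exp(-8*exp(-x)/7)


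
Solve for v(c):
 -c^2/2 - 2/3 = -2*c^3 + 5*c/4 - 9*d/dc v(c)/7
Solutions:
 v(c) = C1 - 7*c^4/18 + 7*c^3/54 + 35*c^2/72 + 14*c/27


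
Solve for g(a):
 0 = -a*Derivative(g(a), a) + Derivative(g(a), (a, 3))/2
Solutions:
 g(a) = C1 + Integral(C2*airyai(2^(1/3)*a) + C3*airybi(2^(1/3)*a), a)


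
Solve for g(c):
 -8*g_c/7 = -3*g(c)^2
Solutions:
 g(c) = -8/(C1 + 21*c)


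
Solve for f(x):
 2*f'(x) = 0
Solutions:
 f(x) = C1


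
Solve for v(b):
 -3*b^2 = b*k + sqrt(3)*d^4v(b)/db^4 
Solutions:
 v(b) = C1 + C2*b + C3*b^2 + C4*b^3 - sqrt(3)*b^6/360 - sqrt(3)*b^5*k/360


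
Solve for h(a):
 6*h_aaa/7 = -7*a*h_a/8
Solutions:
 h(a) = C1 + Integral(C2*airyai(-42^(2/3)*a/12) + C3*airybi(-42^(2/3)*a/12), a)


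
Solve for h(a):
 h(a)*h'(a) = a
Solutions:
 h(a) = -sqrt(C1 + a^2)
 h(a) = sqrt(C1 + a^2)


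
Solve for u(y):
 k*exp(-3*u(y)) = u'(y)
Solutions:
 u(y) = log(C1 + 3*k*y)/3
 u(y) = log((-3^(1/3) - 3^(5/6)*I)*(C1 + k*y)^(1/3)/2)
 u(y) = log((-3^(1/3) + 3^(5/6)*I)*(C1 + k*y)^(1/3)/2)


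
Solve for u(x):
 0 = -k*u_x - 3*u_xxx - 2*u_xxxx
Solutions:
 u(x) = C1 + C2*exp(-x*((2*k + sqrt((2*k + 1)^2 - 1) + 1)^(1/3) + 1 + (2*k + sqrt((2*k + 1)^2 - 1) + 1)^(-1/3))/2) + C3*exp(x*((2*k + sqrt((2*k + 1)^2 - 1) + 1)^(1/3)/4 - sqrt(3)*I*(2*k + sqrt((2*k + 1)^2 - 1) + 1)^(1/3)/4 - 1/2 - 1/((-1 + sqrt(3)*I)*(2*k + sqrt((2*k + 1)^2 - 1) + 1)^(1/3)))) + C4*exp(x*((2*k + sqrt((2*k + 1)^2 - 1) + 1)^(1/3)/4 + sqrt(3)*I*(2*k + sqrt((2*k + 1)^2 - 1) + 1)^(1/3)/4 - 1/2 + 1/((1 + sqrt(3)*I)*(2*k + sqrt((2*k + 1)^2 - 1) + 1)^(1/3))))


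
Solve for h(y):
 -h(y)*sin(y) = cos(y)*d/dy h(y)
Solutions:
 h(y) = C1*cos(y)


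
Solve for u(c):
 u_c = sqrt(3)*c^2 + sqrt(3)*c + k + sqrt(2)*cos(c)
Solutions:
 u(c) = C1 + sqrt(3)*c^3/3 + sqrt(3)*c^2/2 + c*k + sqrt(2)*sin(c)


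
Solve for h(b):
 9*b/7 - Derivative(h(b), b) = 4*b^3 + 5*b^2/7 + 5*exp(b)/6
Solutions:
 h(b) = C1 - b^4 - 5*b^3/21 + 9*b^2/14 - 5*exp(b)/6


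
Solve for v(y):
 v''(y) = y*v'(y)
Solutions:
 v(y) = C1 + C2*erfi(sqrt(2)*y/2)


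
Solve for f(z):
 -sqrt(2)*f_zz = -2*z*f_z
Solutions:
 f(z) = C1 + C2*erfi(2^(3/4)*z/2)


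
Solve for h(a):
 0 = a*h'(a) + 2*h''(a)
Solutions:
 h(a) = C1 + C2*erf(a/2)


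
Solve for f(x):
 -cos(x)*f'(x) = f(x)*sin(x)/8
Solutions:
 f(x) = C1*cos(x)^(1/8)


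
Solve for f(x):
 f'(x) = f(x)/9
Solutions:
 f(x) = C1*exp(x/9)


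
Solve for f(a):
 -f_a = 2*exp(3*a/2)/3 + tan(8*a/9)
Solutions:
 f(a) = C1 - 4*exp(3*a/2)/9 + 9*log(cos(8*a/9))/8


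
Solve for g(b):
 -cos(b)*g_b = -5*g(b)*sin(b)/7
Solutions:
 g(b) = C1/cos(b)^(5/7)


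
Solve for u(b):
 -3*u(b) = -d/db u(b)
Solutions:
 u(b) = C1*exp(3*b)


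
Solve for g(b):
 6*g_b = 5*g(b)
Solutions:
 g(b) = C1*exp(5*b/6)


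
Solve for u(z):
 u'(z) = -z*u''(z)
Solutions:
 u(z) = C1 + C2*log(z)


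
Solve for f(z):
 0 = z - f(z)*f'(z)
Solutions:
 f(z) = -sqrt(C1 + z^2)
 f(z) = sqrt(C1 + z^2)


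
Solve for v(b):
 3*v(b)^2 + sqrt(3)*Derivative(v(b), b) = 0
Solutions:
 v(b) = 1/(C1 + sqrt(3)*b)


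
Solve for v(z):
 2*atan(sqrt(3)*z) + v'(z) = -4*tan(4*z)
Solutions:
 v(z) = C1 - 2*z*atan(sqrt(3)*z) + sqrt(3)*log(3*z^2 + 1)/3 + log(cos(4*z))


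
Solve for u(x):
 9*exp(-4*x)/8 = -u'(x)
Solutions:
 u(x) = C1 + 9*exp(-4*x)/32


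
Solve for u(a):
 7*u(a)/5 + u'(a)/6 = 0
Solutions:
 u(a) = C1*exp(-42*a/5)


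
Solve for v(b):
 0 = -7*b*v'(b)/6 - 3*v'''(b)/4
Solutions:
 v(b) = C1 + Integral(C2*airyai(-42^(1/3)*b/3) + C3*airybi(-42^(1/3)*b/3), b)


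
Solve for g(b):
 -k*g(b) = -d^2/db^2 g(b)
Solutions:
 g(b) = C1*exp(-b*sqrt(k)) + C2*exp(b*sqrt(k))


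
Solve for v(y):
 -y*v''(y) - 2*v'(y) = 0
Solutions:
 v(y) = C1 + C2/y


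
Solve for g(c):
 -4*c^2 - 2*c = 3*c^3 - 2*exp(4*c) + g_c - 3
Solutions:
 g(c) = C1 - 3*c^4/4 - 4*c^3/3 - c^2 + 3*c + exp(4*c)/2


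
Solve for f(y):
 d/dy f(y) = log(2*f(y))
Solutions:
 -Integral(1/(log(_y) + log(2)), (_y, f(y))) = C1 - y


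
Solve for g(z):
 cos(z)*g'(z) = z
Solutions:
 g(z) = C1 + Integral(z/cos(z), z)


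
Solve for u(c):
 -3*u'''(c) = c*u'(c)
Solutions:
 u(c) = C1 + Integral(C2*airyai(-3^(2/3)*c/3) + C3*airybi(-3^(2/3)*c/3), c)


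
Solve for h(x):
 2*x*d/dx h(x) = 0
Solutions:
 h(x) = C1


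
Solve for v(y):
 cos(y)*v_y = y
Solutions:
 v(y) = C1 + Integral(y/cos(y), y)


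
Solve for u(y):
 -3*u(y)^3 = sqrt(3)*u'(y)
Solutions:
 u(y) = -sqrt(2)*sqrt(-1/(C1 - sqrt(3)*y))/2
 u(y) = sqrt(2)*sqrt(-1/(C1 - sqrt(3)*y))/2


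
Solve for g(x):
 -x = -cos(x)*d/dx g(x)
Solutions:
 g(x) = C1 + Integral(x/cos(x), x)


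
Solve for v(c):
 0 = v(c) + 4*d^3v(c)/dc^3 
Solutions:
 v(c) = C3*exp(-2^(1/3)*c/2) + (C1*sin(2^(1/3)*sqrt(3)*c/4) + C2*cos(2^(1/3)*sqrt(3)*c/4))*exp(2^(1/3)*c/4)


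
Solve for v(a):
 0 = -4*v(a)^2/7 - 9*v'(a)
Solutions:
 v(a) = 63/(C1 + 4*a)


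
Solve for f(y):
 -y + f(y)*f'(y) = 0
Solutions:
 f(y) = -sqrt(C1 + y^2)
 f(y) = sqrt(C1 + y^2)


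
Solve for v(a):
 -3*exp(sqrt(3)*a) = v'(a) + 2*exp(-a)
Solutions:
 v(a) = C1 - sqrt(3)*exp(sqrt(3)*a) + 2*exp(-a)


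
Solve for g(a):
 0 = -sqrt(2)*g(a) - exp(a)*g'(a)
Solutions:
 g(a) = C1*exp(sqrt(2)*exp(-a))


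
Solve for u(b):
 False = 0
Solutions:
 u(b) = C1 - 3*b*asin(b/3)/5 + zoo*b - 3*sqrt(9 - b^2)/5


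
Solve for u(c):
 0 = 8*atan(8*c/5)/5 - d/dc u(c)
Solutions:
 u(c) = C1 + 8*c*atan(8*c/5)/5 - log(64*c^2 + 25)/2


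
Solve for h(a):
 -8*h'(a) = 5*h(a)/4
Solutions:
 h(a) = C1*exp(-5*a/32)


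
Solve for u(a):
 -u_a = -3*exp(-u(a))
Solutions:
 u(a) = log(C1 + 3*a)


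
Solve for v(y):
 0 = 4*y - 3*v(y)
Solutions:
 v(y) = 4*y/3


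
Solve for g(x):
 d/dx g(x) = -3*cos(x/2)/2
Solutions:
 g(x) = C1 - 3*sin(x/2)


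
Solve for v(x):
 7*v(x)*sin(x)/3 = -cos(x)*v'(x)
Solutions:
 v(x) = C1*cos(x)^(7/3)


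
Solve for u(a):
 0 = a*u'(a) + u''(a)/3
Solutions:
 u(a) = C1 + C2*erf(sqrt(6)*a/2)


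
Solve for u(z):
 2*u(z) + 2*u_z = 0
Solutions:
 u(z) = C1*exp(-z)


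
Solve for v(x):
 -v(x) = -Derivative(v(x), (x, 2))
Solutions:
 v(x) = C1*exp(-x) + C2*exp(x)


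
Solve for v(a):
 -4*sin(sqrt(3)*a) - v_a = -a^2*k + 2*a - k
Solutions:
 v(a) = C1 + a^3*k/3 - a^2 + a*k + 4*sqrt(3)*cos(sqrt(3)*a)/3


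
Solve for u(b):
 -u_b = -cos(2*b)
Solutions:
 u(b) = C1 + sin(2*b)/2


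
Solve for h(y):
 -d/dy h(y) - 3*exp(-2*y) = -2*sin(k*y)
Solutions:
 h(y) = C1 + 3*exp(-2*y)/2 - 2*cos(k*y)/k


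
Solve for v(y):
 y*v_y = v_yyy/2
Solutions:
 v(y) = C1 + Integral(C2*airyai(2^(1/3)*y) + C3*airybi(2^(1/3)*y), y)


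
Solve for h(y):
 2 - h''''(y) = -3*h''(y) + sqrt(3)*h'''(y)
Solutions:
 h(y) = C1 + C2*y + C3*exp(y*(-sqrt(3) + sqrt(15))/2) + C4*exp(-y*(sqrt(3) + sqrt(15))/2) - y^2/3


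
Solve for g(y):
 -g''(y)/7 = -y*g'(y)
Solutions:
 g(y) = C1 + C2*erfi(sqrt(14)*y/2)


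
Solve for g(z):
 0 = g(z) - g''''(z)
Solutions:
 g(z) = C1*exp(-z) + C2*exp(z) + C3*sin(z) + C4*cos(z)


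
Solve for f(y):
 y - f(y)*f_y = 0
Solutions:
 f(y) = -sqrt(C1 + y^2)
 f(y) = sqrt(C1 + y^2)


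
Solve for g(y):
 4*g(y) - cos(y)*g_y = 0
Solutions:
 g(y) = C1*(sin(y)^2 + 2*sin(y) + 1)/(sin(y)^2 - 2*sin(y) + 1)


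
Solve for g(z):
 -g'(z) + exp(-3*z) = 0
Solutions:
 g(z) = C1 - exp(-3*z)/3


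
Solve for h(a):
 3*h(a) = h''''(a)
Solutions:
 h(a) = C1*exp(-3^(1/4)*a) + C2*exp(3^(1/4)*a) + C3*sin(3^(1/4)*a) + C4*cos(3^(1/4)*a)


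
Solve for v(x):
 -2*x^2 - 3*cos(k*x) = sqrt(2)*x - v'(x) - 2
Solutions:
 v(x) = C1 + 2*x^3/3 + sqrt(2)*x^2/2 - 2*x + 3*sin(k*x)/k


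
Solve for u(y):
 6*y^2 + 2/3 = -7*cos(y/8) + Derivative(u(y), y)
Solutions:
 u(y) = C1 + 2*y^3 + 2*y/3 + 56*sin(y/8)


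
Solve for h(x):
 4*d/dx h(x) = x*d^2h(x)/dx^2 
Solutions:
 h(x) = C1 + C2*x^5


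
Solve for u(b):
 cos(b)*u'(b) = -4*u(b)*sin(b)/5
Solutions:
 u(b) = C1*cos(b)^(4/5)


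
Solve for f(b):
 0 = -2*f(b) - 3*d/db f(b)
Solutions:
 f(b) = C1*exp(-2*b/3)


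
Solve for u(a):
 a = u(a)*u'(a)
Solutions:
 u(a) = -sqrt(C1 + a^2)
 u(a) = sqrt(C1 + a^2)


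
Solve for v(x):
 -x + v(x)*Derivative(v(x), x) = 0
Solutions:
 v(x) = -sqrt(C1 + x^2)
 v(x) = sqrt(C1 + x^2)


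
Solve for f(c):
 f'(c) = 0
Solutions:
 f(c) = C1


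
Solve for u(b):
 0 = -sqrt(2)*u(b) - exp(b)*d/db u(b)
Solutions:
 u(b) = C1*exp(sqrt(2)*exp(-b))


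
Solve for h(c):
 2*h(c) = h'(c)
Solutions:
 h(c) = C1*exp(2*c)


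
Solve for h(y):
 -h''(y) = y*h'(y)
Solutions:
 h(y) = C1 + C2*erf(sqrt(2)*y/2)


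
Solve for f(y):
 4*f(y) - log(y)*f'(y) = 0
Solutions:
 f(y) = C1*exp(4*li(y))


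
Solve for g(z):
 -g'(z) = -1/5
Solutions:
 g(z) = C1 + z/5


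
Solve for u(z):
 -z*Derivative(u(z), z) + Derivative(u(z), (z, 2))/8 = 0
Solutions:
 u(z) = C1 + C2*erfi(2*z)


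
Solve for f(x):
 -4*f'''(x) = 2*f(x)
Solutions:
 f(x) = C3*exp(-2^(2/3)*x/2) + (C1*sin(2^(2/3)*sqrt(3)*x/4) + C2*cos(2^(2/3)*sqrt(3)*x/4))*exp(2^(2/3)*x/4)
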